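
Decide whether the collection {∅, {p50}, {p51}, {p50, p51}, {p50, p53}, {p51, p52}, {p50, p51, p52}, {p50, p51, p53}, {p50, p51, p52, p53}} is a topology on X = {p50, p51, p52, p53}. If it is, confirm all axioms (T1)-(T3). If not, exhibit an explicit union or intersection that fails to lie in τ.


τ IS a topology on X.

Axiom (T1): ∅ ∈ τ? Yes; X ∈ τ? Yes.
Axiom (T2/T3): check pairwise unions and intersections of members of τ.
All pairwise intersections and unions checked — each lies in τ. Therefore τ satisfies (T1), (T2), (T3): it IS a topology on X.


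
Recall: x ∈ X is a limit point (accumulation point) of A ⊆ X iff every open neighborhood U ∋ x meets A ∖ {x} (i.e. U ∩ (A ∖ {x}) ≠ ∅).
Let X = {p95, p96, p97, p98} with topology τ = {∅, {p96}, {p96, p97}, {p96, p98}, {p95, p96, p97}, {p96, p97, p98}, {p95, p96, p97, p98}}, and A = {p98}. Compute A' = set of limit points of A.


A' = ∅

For each x ∈ X, list the open sets U ∈ τ with x ∈ U, then check whether U ∩ (A ∖ {x}) ≠ ∅ for every such U.
  x = p95: open {p95, p96, p97} ∋ x has {p95, p96, p97} ∩ (A ∖ {p95}) = ∅, so x is NOT a limit point.
  x = p96: open {p96} ∋ x has {p96} ∩ (A ∖ {p96}) = ∅, so x is NOT a limit point.
  x = p97: open {p96, p97} ∋ x has {p96, p97} ∩ (A ∖ {p97}) = ∅, so x is NOT a limit point.
  x = p98: open {p96, p98} ∋ x has {p96, p98} ∩ (A ∖ {p98}) = ∅, so x is NOT a limit point.
Collecting: A' = ∅.


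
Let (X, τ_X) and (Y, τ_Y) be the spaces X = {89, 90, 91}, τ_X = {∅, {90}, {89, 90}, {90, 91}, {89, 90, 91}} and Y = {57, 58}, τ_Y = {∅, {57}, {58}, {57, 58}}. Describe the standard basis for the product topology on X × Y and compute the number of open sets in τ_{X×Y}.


Basis B = {∅ × ∅, {90} × {57}, {90} × {58}, {89, 90} × {57}, {89, 90} × {58}, {90} × {57, 58}, {90, 91} × {57}, {90, 91} × {58}, {89, 90, 91} × {57}, {89, 90, 91} × {58}, {89, 90} × {57, 58}, {90, 91} × {57, 58}, {89, 90, 91} × {57, 58}}; |τ_{X×Y}| = 25.

Enumerate products U × V with U ∈ τ_X, V ∈ τ_Y (deduplicated):
  ∅ × ∅ = {} (∅)
  {90} × {57} = {(90,57)}
  {90} × {58} = {(90,58)}
  {89, 90} × {57} = {(89,57), (90,57)}
  {89, 90} × {58} = {(89,58), (90,58)}
  {90} × {57, 58} = {(90,57), (90,58)}
  {90, 91} × {57} = {(90,57), (91,57)}
  {90, 91} × {58} = {(90,58), (91,58)}
  {89, 90, 91} × {57} = {(89,57), (90,57), (91,57)}
  {89, 90, 91} × {58} = {(89,58), (90,58), (91,58)}
  {89, 90} × {57, 58} = {(89,57), (89,58), (90,57), (90,58)}
  {90, 91} × {57, 58} = {(90,57), (90,58), (91,57), (91,58)}
  {89, 90, 91} × {57, 58} = {(89,57), (89,58), (90,57), (90,58), (91,57), (91,58)}
These 13 distinct sets form the basis B.
Close under arbitrary unions to get τ_{X×Y}; counting gives |τ_{X×Y}| = 25.


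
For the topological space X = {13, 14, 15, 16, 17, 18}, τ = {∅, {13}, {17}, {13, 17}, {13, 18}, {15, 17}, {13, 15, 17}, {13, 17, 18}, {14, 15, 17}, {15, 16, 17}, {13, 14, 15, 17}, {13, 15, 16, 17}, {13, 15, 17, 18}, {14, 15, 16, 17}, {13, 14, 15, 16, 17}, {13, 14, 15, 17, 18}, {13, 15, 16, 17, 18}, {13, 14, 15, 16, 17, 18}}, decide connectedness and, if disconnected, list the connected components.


(X, τ) is disconnected; components = [{13, 18}, {14, 15, 16, 17}].

Find clopen sets (U ∈ τ with X ∖ U ∈ τ):
  U = ∅, X ∖ U = {13, 14, 15, 16, 17, 18} — both open, so U is clopen.
  U = {13, 18}, X ∖ U = {14, 15, 16, 17} — both open, so U is clopen.
  U = {14, 15, 16, 17}, X ∖ U = {13, 18} — both open, so U is clopen.
  U = {13, 14, 15, 16, 17, 18}, X ∖ U = ∅ — both open, so U is clopen.
Nontrivial clopen(s) exist: e.g. {14, 15, 16, 17}. So (X, τ) is disconnected.
Compute connected components by grouping points that agree on all clopens:
  component: {13, 18}
  component: {14, 15, 16, 17}


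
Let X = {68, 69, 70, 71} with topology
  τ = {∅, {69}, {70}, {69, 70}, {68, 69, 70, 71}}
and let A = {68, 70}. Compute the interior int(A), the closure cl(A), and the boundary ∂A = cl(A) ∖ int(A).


int(A) = {70}, cl(A) = {68, 70, 71}, ∂A = {68, 71}.

Closed sets in (X, τ) are complements of opens:
  closed(X, τ) = {∅, {68, 71}, {68, 69, 71}, {68, 70, 71}, {68, 69, 70, 71}}.
int(A) = ⋃ {U ∈ τ : U ⊆ A}. Opens contained in A: ∅, {70}.
Taking the union of these: int(A) = {70}.
cl(A) = ⋂ {C closed : A ⊆ C}. Closed sets containing A: {68, 70, 71}, {68, 69, 70, 71}.
Intersecting these: cl(A) = {68, 70, 71}.
∂A = cl(A) ∖ int(A) = {68, 70, 71} ∖ {70} = {68, 71}.


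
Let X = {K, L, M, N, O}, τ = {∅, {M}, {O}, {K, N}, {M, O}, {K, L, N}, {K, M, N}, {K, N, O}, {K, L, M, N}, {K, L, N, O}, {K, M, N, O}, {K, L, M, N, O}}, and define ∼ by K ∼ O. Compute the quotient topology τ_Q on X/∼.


X/∼ = {[K=O], [L], [M], [N]}; |τ_Q| = 6.

Equivalence classes: [K=O], [L], [M], [N].
Quotient map π: X → X/∼ sends K ↦ [K=O], L ↦ [L], M ↦ [M], N ↦ [N], O ↦ [K=O].
For each subset V ⊆ X/∼, compute π^{-1}(V) ⊆ X and check whether π^{-1}(V) ∈ τ. V is open in τ_Q iff π^{-1}(V) ∈ τ.
  V = {}: π^{-1}(V) = ∅ ∈ τ ✓.
  V = {[K=O]}: π^{-1}(V) = {K, O} ∉ τ ✗.
  V = {[L]}: π^{-1}(V) = {L} ∉ τ ✗.
  V = {[K=O], [L]}: π^{-1}(V) = {K, L, O} ∉ τ ✗.
  V = {[M]}: π^{-1}(V) = {M} ∈ τ ✓.
  V = {[K=O], [M]}: π^{-1}(V) = {K, M, O} ∉ τ ✗.
  V = {[L], [M]}: π^{-1}(V) = {L, M} ∉ τ ✗.
  V = {[K=O], [L], [M]}: π^{-1}(V) = {K, L, M, O} ∉ τ ✗.
  V = {[N]}: π^{-1}(V) = {N} ∉ τ ✗.
  V = {[K=O], [N]}: π^{-1}(V) = {K, N, O} ∈ τ ✓.
  V = {[L], [N]}: π^{-1}(V) = {L, N} ∉ τ ✗.
  V = {[K=O], [L], [N]}: π^{-1}(V) = {K, L, N, O} ∈ τ ✓.
  V = {[M], [N]}: π^{-1}(V) = {M, N} ∉ τ ✗.
  V = {[K=O], [M], [N]}: π^{-1}(V) = {K, M, N, O} ∈ τ ✓.
  V = {[L], [M], [N]}: π^{-1}(V) = {L, M, N} ∉ τ ✗.
  V = {[K=O], [L], [M], [N]}: π^{-1}(V) = {K, L, M, N, O} ∈ τ ✓.
Open sets in the quotient: τ_Q = {{}, {[M]}, {[K=O], [N]}, {[K=O], [L], [N]}, {[K=O], [M], [N]}, {[K=O], [L], [M], [N]}} (6 elements).


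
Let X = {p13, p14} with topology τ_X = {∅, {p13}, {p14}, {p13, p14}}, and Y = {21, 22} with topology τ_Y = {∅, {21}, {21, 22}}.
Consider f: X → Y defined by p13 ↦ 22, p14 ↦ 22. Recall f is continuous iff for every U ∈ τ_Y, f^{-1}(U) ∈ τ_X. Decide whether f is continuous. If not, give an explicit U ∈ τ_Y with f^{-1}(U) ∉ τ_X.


f IS continuous.

Compute f^{-1}(U) for each U ∈ τ_Y:
  U = ∅: f^{-1}(U) = ∅ ∈ τ_X ✓.
  U = {21}: f^{-1}(U) = ∅ ∈ τ_X ✓.
  U = {21, 22}: f^{-1}(U) = {p13, p14} ∈ τ_X ✓.
Every preimage lies in τ_X, so f IS continuous.


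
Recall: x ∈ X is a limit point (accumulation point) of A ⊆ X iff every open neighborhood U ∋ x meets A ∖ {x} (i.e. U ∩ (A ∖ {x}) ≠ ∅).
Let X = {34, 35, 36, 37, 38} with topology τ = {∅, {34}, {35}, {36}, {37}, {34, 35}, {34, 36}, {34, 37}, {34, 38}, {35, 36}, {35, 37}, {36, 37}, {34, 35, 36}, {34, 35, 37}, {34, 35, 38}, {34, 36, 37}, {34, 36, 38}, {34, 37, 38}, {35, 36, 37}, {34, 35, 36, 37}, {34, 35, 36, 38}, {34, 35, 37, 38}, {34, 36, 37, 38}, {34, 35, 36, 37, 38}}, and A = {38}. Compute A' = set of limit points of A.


A' = ∅

For each x ∈ X, list the open sets U ∈ τ with x ∈ U, then check whether U ∩ (A ∖ {x}) ≠ ∅ for every such U.
  x = 34: open {34} ∋ x has {34} ∩ (A ∖ {34}) = ∅, so x is NOT a limit point.
  x = 35: open {35} ∋ x has {35} ∩ (A ∖ {35}) = ∅, so x is NOT a limit point.
  x = 36: open {36} ∋ x has {36} ∩ (A ∖ {36}) = ∅, so x is NOT a limit point.
  x = 37: open {37} ∋ x has {37} ∩ (A ∖ {37}) = ∅, so x is NOT a limit point.
  x = 38: open {34, 38} ∋ x has {34, 38} ∩ (A ∖ {38}) = ∅, so x is NOT a limit point.
Collecting: A' = ∅.


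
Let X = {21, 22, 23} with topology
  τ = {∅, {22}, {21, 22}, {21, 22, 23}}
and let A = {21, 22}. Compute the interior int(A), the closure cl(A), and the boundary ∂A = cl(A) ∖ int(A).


int(A) = {21, 22}, cl(A) = {21, 22, 23}, ∂A = {23}.

Closed sets in (X, τ) are complements of opens:
  closed(X, τ) = {∅, {23}, {21, 23}, {21, 22, 23}}.
int(A) = ⋃ {U ∈ τ : U ⊆ A}. Opens contained in A: ∅, {22}, {21, 22}.
Taking the union of these: int(A) = {21, 22}.
cl(A) = ⋂ {C closed : A ⊆ C}. Closed sets containing A: {21, 22, 23}.
Intersecting these: cl(A) = {21, 22, 23}.
∂A = cl(A) ∖ int(A) = {21, 22, 23} ∖ {21, 22} = {23}.


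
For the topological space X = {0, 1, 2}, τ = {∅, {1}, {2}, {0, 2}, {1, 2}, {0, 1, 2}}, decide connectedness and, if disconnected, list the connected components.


(X, τ) is disconnected; components = [{1}, {0, 2}].

Find clopen sets (U ∈ τ with X ∖ U ∈ τ):
  U = ∅, X ∖ U = {0, 1, 2} — both open, so U is clopen.
  U = {1}, X ∖ U = {0, 2} — both open, so U is clopen.
  U = {0, 2}, X ∖ U = {1} — both open, so U is clopen.
  U = {0, 1, 2}, X ∖ U = ∅ — both open, so U is clopen.
Nontrivial clopen(s) exist: e.g. {0, 2}. So (X, τ) is disconnected.
Compute connected components by grouping points that agree on all clopens:
  component: {1}
  component: {0, 2}


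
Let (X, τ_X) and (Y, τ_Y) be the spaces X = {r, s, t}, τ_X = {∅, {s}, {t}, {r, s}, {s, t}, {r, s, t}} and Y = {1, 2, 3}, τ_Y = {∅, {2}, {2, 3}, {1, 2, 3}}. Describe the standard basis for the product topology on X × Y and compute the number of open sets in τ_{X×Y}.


Basis B = {∅ × ∅, {s} × {2}, {t} × {2}, {r, s} × {2}, {s} × {2, 3}, {s, t} × {2}, {t} × {2, 3}, {r, s, t} × {2}, {s} × {1, 2, 3}, {t} × {1, 2, 3}, {r, s} × {2, 3}, {s, t} × {2, 3}, {r, s} × {1, 2, 3}, {r, s, t} × {2, 3}, {s, t} × {1, 2, 3}, {r, s, t} × {1, 2, 3}}; |τ_{X×Y}| = 40.

Enumerate products U × V with U ∈ τ_X, V ∈ τ_Y (deduplicated):
  ∅ × ∅ = {} (∅)
  {s} × {2} = {(s,2)}
  {t} × {2} = {(t,2)}
  {r, s} × {2} = {(r,2), (s,2)}
  {s} × {2, 3} = {(s,2), (s,3)}
  {s, t} × {2} = {(s,2), (t,2)}
  {t} × {2, 3} = {(t,2), (t,3)}
  {r, s, t} × {2} = {(r,2), (s,2), (t,2)}
  {s} × {1, 2, 3} = {(s,1), (s,2), (s,3)}
  {t} × {1, 2, 3} = {(t,1), (t,2), (t,3)}
  {r, s} × {2, 3} = {(r,2), (r,3), (s,2), (s,3)}
  {s, t} × {2, 3} = {(s,2), (s,3), (t,2), (t,3)}
  {r, s} × {1, 2, 3} = {(r,1), (r,2), (r,3), (s,1), (s,2), (s,3)}
  {r, s, t} × {2, 3} = {(r,2), (r,3), (s,2), (s,3), (t,2), (t,3)}
  {s, t} × {1, 2, 3} = {(s,1), (s,2), (s,3), (t,1), (t,2), (t,3)}
  {r, s, t} × {1, 2, 3} = {(r,1), (r,2), (r,3), (s,1), (s,2), (s,3), (t,1), (t,2), (t,3)}
These 16 distinct sets form the basis B.
Close under arbitrary unions to get τ_{X×Y}; counting gives |τ_{X×Y}| = 40.


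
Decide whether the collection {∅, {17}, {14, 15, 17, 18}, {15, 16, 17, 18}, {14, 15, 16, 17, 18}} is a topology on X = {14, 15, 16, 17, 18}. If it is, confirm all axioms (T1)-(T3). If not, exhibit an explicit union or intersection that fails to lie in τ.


τ is NOT a topology on X.

Axiom (T1): ∅ ∈ τ? Yes; X ∈ τ? Yes.
Axiom (T2/T3): check pairwise unions and intersections of members of τ.
Counterexample for (T3): {14, 15, 17, 18} ∩ {15, 16, 17, 18} = {15, 17, 18} ∉ τ. Therefore τ is NOT a topology.


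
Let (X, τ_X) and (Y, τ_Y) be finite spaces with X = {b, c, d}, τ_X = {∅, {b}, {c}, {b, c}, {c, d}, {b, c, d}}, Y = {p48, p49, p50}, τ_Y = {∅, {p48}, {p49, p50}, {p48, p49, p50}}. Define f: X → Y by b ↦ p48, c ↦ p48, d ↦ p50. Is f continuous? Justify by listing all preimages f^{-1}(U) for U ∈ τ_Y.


f is NOT continuous.

Compute f^{-1}(U) for each U ∈ τ_Y:
  U = ∅: f^{-1}(U) = ∅ ∈ τ_X ✓.
  U = {p48}: f^{-1}(U) = {b, c} ∈ τ_X ✓.
  U = {p49, p50}: f^{-1}(U) = {d} ∉ τ_X ✗.
  U = {p48, p49, p50}: f^{-1}(U) = {b, c, d} ∈ τ_X ✓.
Found U = {p49, p50} with f^{-1}(U) = {d} not in τ_X. Therefore f is NOT continuous.


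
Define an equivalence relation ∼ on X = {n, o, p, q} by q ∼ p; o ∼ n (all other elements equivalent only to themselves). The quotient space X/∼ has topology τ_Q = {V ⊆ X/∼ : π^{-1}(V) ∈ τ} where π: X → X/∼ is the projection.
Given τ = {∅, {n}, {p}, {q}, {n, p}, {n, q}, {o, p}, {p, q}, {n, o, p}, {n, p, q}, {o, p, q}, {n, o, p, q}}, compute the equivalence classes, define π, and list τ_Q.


X/∼ = {[n=o], [p=q]}; |τ_Q| = 3.

Equivalence classes: [n=o], [p=q].
Quotient map π: X → X/∼ sends n ↦ [n=o], o ↦ [n=o], p ↦ [p=q], q ↦ [p=q].
For each subset V ⊆ X/∼, compute π^{-1}(V) ⊆ X and check whether π^{-1}(V) ∈ τ. V is open in τ_Q iff π^{-1}(V) ∈ τ.
  V = {}: π^{-1}(V) = ∅ ∈ τ ✓.
  V = {[n=o]}: π^{-1}(V) = {n, o} ∉ τ ✗.
  V = {[p=q]}: π^{-1}(V) = {p, q} ∈ τ ✓.
  V = {[n=o], [p=q]}: π^{-1}(V) = {n, o, p, q} ∈ τ ✓.
Open sets in the quotient: τ_Q = {{}, {[p=q]}, {[n=o], [p=q]}} (3 elements).


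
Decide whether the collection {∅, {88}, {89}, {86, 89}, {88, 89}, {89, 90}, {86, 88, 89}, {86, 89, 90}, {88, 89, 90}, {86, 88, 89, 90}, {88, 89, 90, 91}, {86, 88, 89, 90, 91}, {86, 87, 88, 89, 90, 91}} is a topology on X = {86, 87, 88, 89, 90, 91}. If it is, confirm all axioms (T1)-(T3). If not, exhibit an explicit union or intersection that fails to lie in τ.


τ IS a topology on X.

Axiom (T1): ∅ ∈ τ? Yes; X ∈ τ? Yes.
Axiom (T2/T3): check pairwise unions and intersections of members of τ.
All pairwise intersections and unions checked — each lies in τ. Therefore τ satisfies (T1), (T2), (T3): it IS a topology on X.


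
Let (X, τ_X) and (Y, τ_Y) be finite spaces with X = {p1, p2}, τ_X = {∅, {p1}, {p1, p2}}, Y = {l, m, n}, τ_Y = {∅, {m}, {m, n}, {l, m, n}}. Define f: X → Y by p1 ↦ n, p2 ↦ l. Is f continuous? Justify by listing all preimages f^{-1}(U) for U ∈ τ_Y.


f IS continuous.

Compute f^{-1}(U) for each U ∈ τ_Y:
  U = ∅: f^{-1}(U) = ∅ ∈ τ_X ✓.
  U = {m}: f^{-1}(U) = ∅ ∈ τ_X ✓.
  U = {m, n}: f^{-1}(U) = {p1} ∈ τ_X ✓.
  U = {l, m, n}: f^{-1}(U) = {p1, p2} ∈ τ_X ✓.
Every preimage lies in τ_X, so f IS continuous.


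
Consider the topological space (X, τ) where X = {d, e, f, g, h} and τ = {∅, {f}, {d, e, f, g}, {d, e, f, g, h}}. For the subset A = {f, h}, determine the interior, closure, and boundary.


int(A) = {f}, cl(A) = {d, e, f, g, h}, ∂A = {d, e, g, h}.

Closed sets in (X, τ) are complements of opens:
  closed(X, τ) = {∅, {h}, {d, e, g, h}, {d, e, f, g, h}}.
int(A) = ⋃ {U ∈ τ : U ⊆ A}. Opens contained in A: ∅, {f}.
Taking the union of these: int(A) = {f}.
cl(A) = ⋂ {C closed : A ⊆ C}. Closed sets containing A: {d, e, f, g, h}.
Intersecting these: cl(A) = {d, e, f, g, h}.
∂A = cl(A) ∖ int(A) = {d, e, f, g, h} ∖ {f} = {d, e, g, h}.


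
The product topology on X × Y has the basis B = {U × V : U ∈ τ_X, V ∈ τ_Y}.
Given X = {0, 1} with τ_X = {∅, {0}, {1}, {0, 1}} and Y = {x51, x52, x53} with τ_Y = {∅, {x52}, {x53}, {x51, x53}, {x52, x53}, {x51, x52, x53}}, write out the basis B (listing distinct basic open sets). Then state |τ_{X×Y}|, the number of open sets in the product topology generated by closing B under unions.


Basis B = {∅ × ∅, {0} × {x52}, {0} × {x53}, {1} × {x52}, {1} × {x53}, {0} × {x51, x53}, {0} × {x52, x53}, {0, 1} × {x52}, {0, 1} × {x53}, {1} × {x51, x53}, {1} × {x52, x53}, {0} × {x51, x52, x53}, {1} × {x51, x52, x53}, {0, 1} × {x51, x53}, {0, 1} × {x52, x53}, {0, 1} × {x51, x52, x53}}; |τ_{X×Y}| = 36.

Enumerate products U × V with U ∈ τ_X, V ∈ τ_Y (deduplicated):
  ∅ × ∅ = {} (∅)
  {0} × {x52} = {(0,x52)}
  {0} × {x53} = {(0,x53)}
  {1} × {x52} = {(1,x52)}
  {1} × {x53} = {(1,x53)}
  {0} × {x51, x53} = {(0,x51), (0,x53)}
  {0} × {x52, x53} = {(0,x52), (0,x53)}
  {0, 1} × {x52} = {(0,x52), (1,x52)}
  {0, 1} × {x53} = {(0,x53), (1,x53)}
  {1} × {x51, x53} = {(1,x51), (1,x53)}
  {1} × {x52, x53} = {(1,x52), (1,x53)}
  {0} × {x51, x52, x53} = {(0,x51), (0,x52), (0,x53)}
  {1} × {x51, x52, x53} = {(1,x51), (1,x52), (1,x53)}
  {0, 1} × {x51, x53} = {(0,x51), (0,x53), (1,x51), (1,x53)}
  {0, 1} × {x52, x53} = {(0,x52), (0,x53), (1,x52), (1,x53)}
  {0, 1} × {x51, x52, x53} = {(0,x51), (0,x52), (0,x53), (1,x51), (1,x52), (1,x53)}
These 16 distinct sets form the basis B.
Close under arbitrary unions to get τ_{X×Y}; counting gives |τ_{X×Y}| = 36.


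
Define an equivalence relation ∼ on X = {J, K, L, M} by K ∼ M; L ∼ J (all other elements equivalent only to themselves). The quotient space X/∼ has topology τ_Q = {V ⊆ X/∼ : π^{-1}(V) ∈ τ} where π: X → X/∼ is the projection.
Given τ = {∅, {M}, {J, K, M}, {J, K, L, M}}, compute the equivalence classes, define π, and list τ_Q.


X/∼ = {[J=L], [K=M]}; |τ_Q| = 2.

Equivalence classes: [J=L], [K=M].
Quotient map π: X → X/∼ sends J ↦ [J=L], K ↦ [K=M], L ↦ [J=L], M ↦ [K=M].
For each subset V ⊆ X/∼, compute π^{-1}(V) ⊆ X and check whether π^{-1}(V) ∈ τ. V is open in τ_Q iff π^{-1}(V) ∈ τ.
  V = {}: π^{-1}(V) = ∅ ∈ τ ✓.
  V = {[J=L]}: π^{-1}(V) = {J, L} ∉ τ ✗.
  V = {[K=M]}: π^{-1}(V) = {K, M} ∉ τ ✗.
  V = {[J=L], [K=M]}: π^{-1}(V) = {J, K, L, M} ∈ τ ✓.
Open sets in the quotient: τ_Q = {{}, {[J=L], [K=M]}} (2 elements).


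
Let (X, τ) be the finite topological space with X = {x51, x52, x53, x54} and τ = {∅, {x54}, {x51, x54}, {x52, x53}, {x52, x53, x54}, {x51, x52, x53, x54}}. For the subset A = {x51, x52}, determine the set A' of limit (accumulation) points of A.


A' = {x53}

For each x ∈ X, list the open sets U ∈ τ with x ∈ U, then check whether U ∩ (A ∖ {x}) ≠ ∅ for every such U.
  x = x51: open {x51, x54} ∋ x has {x51, x54} ∩ (A ∖ {x51}) = ∅, so x is NOT a limit point.
  x = x52: open {x52, x53} ∋ x has {x52, x53} ∩ (A ∖ {x52}) = ∅, so x is NOT a limit point.
  x = x53: opens ∋ x are {x52, x53}, {x52, x53, x54}, {x51, x52, x53, x54}; each meets A ∖ {x53}, so x IS a limit point.
  x = x54: open {x54} ∋ x has {x54} ∩ (A ∖ {x54}) = ∅, so x is NOT a limit point.
Collecting: A' = {x53}.


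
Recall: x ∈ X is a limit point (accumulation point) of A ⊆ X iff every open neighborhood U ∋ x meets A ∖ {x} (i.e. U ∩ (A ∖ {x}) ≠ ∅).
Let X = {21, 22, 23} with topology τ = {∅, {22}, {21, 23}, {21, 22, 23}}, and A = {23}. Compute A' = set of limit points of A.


A' = {21}

For each x ∈ X, list the open sets U ∈ τ with x ∈ U, then check whether U ∩ (A ∖ {x}) ≠ ∅ for every such U.
  x = 21: opens ∋ x are {21, 23}, {21, 22, 23}; each meets A ∖ {21}, so x IS a limit point.
  x = 22: open {22} ∋ x has {22} ∩ (A ∖ {22}) = ∅, so x is NOT a limit point.
  x = 23: open {21, 23} ∋ x has {21, 23} ∩ (A ∖ {23}) = ∅, so x is NOT a limit point.
Collecting: A' = {21}.


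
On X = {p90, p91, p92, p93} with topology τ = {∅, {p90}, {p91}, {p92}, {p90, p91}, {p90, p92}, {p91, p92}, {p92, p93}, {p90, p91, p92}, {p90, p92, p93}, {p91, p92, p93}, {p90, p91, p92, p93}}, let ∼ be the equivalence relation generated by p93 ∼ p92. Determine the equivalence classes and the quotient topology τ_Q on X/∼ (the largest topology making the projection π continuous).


X/∼ = {[p90], [p91], [p92=p93]}; |τ_Q| = 8.

Equivalence classes: [p90], [p91], [p92=p93].
Quotient map π: X → X/∼ sends p90 ↦ [p90], p91 ↦ [p91], p92 ↦ [p92=p93], p93 ↦ [p92=p93].
For each subset V ⊆ X/∼, compute π^{-1}(V) ⊆ X and check whether π^{-1}(V) ∈ τ. V is open in τ_Q iff π^{-1}(V) ∈ τ.
  V = {}: π^{-1}(V) = ∅ ∈ τ ✓.
  V = {[p90]}: π^{-1}(V) = {p90} ∈ τ ✓.
  V = {[p91]}: π^{-1}(V) = {p91} ∈ τ ✓.
  V = {[p90], [p91]}: π^{-1}(V) = {p90, p91} ∈ τ ✓.
  V = {[p92=p93]}: π^{-1}(V) = {p92, p93} ∈ τ ✓.
  V = {[p90], [p92=p93]}: π^{-1}(V) = {p90, p92, p93} ∈ τ ✓.
  V = {[p91], [p92=p93]}: π^{-1}(V) = {p91, p92, p93} ∈ τ ✓.
  V = {[p90], [p91], [p92=p93]}: π^{-1}(V) = {p90, p91, p92, p93} ∈ τ ✓.
Open sets in the quotient: τ_Q = {{}, {[p90]}, {[p91]}, {[p90], [p91]}, {[p92=p93]}, {[p90], [p92=p93]}, {[p91], [p92=p93]}, {[p90], [p91], [p92=p93]}} (8 elements).


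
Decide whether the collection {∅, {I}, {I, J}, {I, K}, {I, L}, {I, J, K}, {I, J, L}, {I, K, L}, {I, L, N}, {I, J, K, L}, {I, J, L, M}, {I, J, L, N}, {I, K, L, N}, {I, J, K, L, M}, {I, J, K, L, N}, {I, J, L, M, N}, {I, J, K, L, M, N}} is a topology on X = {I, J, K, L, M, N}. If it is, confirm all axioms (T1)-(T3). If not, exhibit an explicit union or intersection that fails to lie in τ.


τ IS a topology on X.

Axiom (T1): ∅ ∈ τ? Yes; X ∈ τ? Yes.
Axiom (T2/T3): check pairwise unions and intersections of members of τ.
All pairwise intersections and unions checked — each lies in τ. Therefore τ satisfies (T1), (T2), (T3): it IS a topology on X.


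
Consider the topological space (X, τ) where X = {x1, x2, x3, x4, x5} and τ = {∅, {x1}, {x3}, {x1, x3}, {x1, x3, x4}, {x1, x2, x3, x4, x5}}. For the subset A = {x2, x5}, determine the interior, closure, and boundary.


int(A) = ∅, cl(A) = {x2, x5}, ∂A = {x2, x5}.

Closed sets in (X, τ) are complements of opens:
  closed(X, τ) = {∅, {x2, x5}, {x2, x4, x5}, {x1, x2, x4, x5}, {x2, x3, x4, x5}, {x1, x2, x3, x4, x5}}.
int(A) = ⋃ {U ∈ τ : U ⊆ A}. Opens contained in A: ∅.
Taking the union of these: int(A) = ∅.
cl(A) = ⋂ {C closed : A ⊆ C}. Closed sets containing A: {x2, x5}, {x2, x4, x5}, {x1, x2, x4, x5}, {x2, x3, x4, x5}, {x1, x2, x3, x4, x5}.
Intersecting these: cl(A) = {x2, x5}.
∂A = cl(A) ∖ int(A) = {x2, x5} ∖ ∅ = {x2, x5}.


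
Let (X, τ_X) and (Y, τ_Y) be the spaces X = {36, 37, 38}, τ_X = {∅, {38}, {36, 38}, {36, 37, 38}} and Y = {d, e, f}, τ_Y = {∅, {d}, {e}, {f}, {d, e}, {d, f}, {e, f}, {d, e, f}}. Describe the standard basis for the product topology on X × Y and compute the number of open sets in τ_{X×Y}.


Basis B = {∅ × ∅, {38} × {d}, {38} × {e}, {38} × {f}, {36, 38} × {d}, {36, 38} × {e}, {36, 38} × {f}, {38} × {d, e}, {38} × {d, f}, {38} × {e, f}, {36, 37, 38} × {d}, {36, 37, 38} × {e}, {36, 37, 38} × {f}, {38} × {d, e, f}, {36, 38} × {d, e}, {36, 38} × {d, f}, {36, 38} × {e, f}, {36, 38} × {d, e, f}, {36, 37, 38} × {d, e}, {36, 37, 38} × {d, f}, {36, 37, 38} × {e, f}, {36, 37, 38} × {d, e, f}}; |τ_{X×Y}| = 64.

Enumerate products U × V with U ∈ τ_X, V ∈ τ_Y (deduplicated):
  ∅ × ∅ = {} (∅)
  {38} × {d} = {(38,d)}
  {38} × {e} = {(38,e)}
  {38} × {f} = {(38,f)}
  {36, 38} × {d} = {(36,d), (38,d)}
  {36, 38} × {e} = {(36,e), (38,e)}
  {36, 38} × {f} = {(36,f), (38,f)}
  {38} × {d, e} = {(38,d), (38,e)}
  {38} × {d, f} = {(38,d), (38,f)}
  {38} × {e, f} = {(38,e), (38,f)}
  {36, 37, 38} × {d} = {(36,d), (37,d), (38,d)}
  {36, 37, 38} × {e} = {(36,e), (37,e), (38,e)}
  {36, 37, 38} × {f} = {(36,f), (37,f), (38,f)}
  {38} × {d, e, f} = {(38,d), (38,e), (38,f)}
  {36, 38} × {d, e} = {(36,d), (36,e), (38,d), (38,e)}
  {36, 38} × {d, f} = {(36,d), (36,f), (38,d), (38,f)}
  {36, 38} × {e, f} = {(36,e), (36,f), (38,e), (38,f)}
  {36, 38} × {d, e, f} = {(36,d), (36,e), (36,f), (38,d), (38,e), (38,f)}
  {36, 37, 38} × {d, e} = {(36,d), (36,e), (37,d), (37,e), (38,d), (38,e)}
  {36, 37, 38} × {d, f} = {(36,d), (36,f), (37,d), (37,f), (38,d), (38,f)}
  {36, 37, 38} × {e, f} = {(36,e), (36,f), (37,e), (37,f), (38,e), (38,f)}
  {36, 37, 38} × {d, e, f} = {(36,d), (36,e), (36,f), (37,d), (37,e), (37,f), (38,d), (38,e), (38,f)}
These 22 distinct sets form the basis B.
Close under arbitrary unions to get τ_{X×Y}; counting gives |τ_{X×Y}| = 64.


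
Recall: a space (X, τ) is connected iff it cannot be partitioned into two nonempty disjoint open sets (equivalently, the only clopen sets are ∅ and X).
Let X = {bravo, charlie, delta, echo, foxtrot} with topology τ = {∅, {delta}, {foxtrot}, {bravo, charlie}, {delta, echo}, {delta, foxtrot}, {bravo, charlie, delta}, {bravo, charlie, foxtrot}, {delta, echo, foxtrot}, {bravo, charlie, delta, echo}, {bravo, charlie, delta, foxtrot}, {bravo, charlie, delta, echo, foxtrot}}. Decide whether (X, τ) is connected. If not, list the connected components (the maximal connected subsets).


(X, τ) is disconnected; components = [{foxtrot}, {bravo, charlie}, {delta, echo}].

Find clopen sets (U ∈ τ with X ∖ U ∈ τ):
  U = ∅, X ∖ U = {bravo, charlie, delta, echo, foxtrot} — both open, so U is clopen.
  U = {foxtrot}, X ∖ U = {bravo, charlie, delta, echo} — both open, so U is clopen.
  U = {bravo, charlie}, X ∖ U = {delta, echo, foxtrot} — both open, so U is clopen.
  U = {delta, echo}, X ∖ U = {bravo, charlie, foxtrot} — both open, so U is clopen.
  U = {bravo, charlie, foxtrot}, X ∖ U = {delta, echo} — both open, so U is clopen.
  U = {delta, echo, foxtrot}, X ∖ U = {bravo, charlie} — both open, so U is clopen.
  U = {bravo, charlie, delta, echo}, X ∖ U = {foxtrot} — both open, so U is clopen.
  U = {bravo, charlie, delta, echo, foxtrot}, X ∖ U = ∅ — both open, so U is clopen.
Nontrivial clopen(s) exist: e.g. {bravo, charlie, foxtrot}. So (X, τ) is disconnected.
Compute connected components by grouping points that agree on all clopens:
  component: {foxtrot}
  component: {bravo, charlie}
  component: {delta, echo}


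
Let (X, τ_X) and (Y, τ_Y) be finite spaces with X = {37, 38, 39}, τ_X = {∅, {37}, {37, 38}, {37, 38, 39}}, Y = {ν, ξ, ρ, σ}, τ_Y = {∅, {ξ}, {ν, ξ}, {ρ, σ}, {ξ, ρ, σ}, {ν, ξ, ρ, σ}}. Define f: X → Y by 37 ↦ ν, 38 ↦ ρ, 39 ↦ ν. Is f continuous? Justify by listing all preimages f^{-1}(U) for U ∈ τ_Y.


f is NOT continuous.

Compute f^{-1}(U) for each U ∈ τ_Y:
  U = ∅: f^{-1}(U) = ∅ ∈ τ_X ✓.
  U = {ξ}: f^{-1}(U) = ∅ ∈ τ_X ✓.
  U = {ν, ξ}: f^{-1}(U) = {37, 39} ∉ τ_X ✗.
  U = {ρ, σ}: f^{-1}(U) = {38} ∉ τ_X ✗.
  U = {ξ, ρ, σ}: f^{-1}(U) = {38} ∉ τ_X ✗.
  U = {ν, ξ, ρ, σ}: f^{-1}(U) = {37, 38, 39} ∈ τ_X ✓.
Found U = {ν, ξ} with f^{-1}(U) = {37, 39} not in τ_X. Therefore f is NOT continuous.


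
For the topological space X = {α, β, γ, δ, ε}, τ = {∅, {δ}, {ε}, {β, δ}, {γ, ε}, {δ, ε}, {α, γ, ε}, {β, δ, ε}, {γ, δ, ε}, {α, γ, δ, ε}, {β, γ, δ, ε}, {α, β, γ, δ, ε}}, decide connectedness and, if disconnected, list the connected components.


(X, τ) is disconnected; components = [{β, δ}, {α, γ, ε}].

Find clopen sets (U ∈ τ with X ∖ U ∈ τ):
  U = ∅, X ∖ U = {α, β, γ, δ, ε} — both open, so U is clopen.
  U = {β, δ}, X ∖ U = {α, γ, ε} — both open, so U is clopen.
  U = {α, γ, ε}, X ∖ U = {β, δ} — both open, so U is clopen.
  U = {α, β, γ, δ, ε}, X ∖ U = ∅ — both open, so U is clopen.
Nontrivial clopen(s) exist: e.g. {α, γ, ε}. So (X, τ) is disconnected.
Compute connected components by grouping points that agree on all clopens:
  component: {β, δ}
  component: {α, γ, ε}


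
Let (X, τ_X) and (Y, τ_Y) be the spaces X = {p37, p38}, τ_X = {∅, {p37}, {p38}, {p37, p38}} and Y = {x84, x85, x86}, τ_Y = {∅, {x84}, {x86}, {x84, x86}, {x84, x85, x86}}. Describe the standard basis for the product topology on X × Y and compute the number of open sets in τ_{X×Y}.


Basis B = {∅ × ∅, {p37} × {x84}, {p37} × {x86}, {p38} × {x84}, {p38} × {x86}, {p37} × {x84, x86}, {p37, p38} × {x84}, {p37, p38} × {x86}, {p38} × {x84, x86}, {p37} × {x84, x85, x86}, {p38} × {x84, x85, x86}, {p37, p38} × {x84, x86}, {p37, p38} × {x84, x85, x86}}; |τ_{X×Y}| = 25.

Enumerate products U × V with U ∈ τ_X, V ∈ τ_Y (deduplicated):
  ∅ × ∅ = {} (∅)
  {p37} × {x84} = {(p37,x84)}
  {p37} × {x86} = {(p37,x86)}
  {p38} × {x84} = {(p38,x84)}
  {p38} × {x86} = {(p38,x86)}
  {p37} × {x84, x86} = {(p37,x84), (p37,x86)}
  {p37, p38} × {x84} = {(p37,x84), (p38,x84)}
  {p37, p38} × {x86} = {(p37,x86), (p38,x86)}
  {p38} × {x84, x86} = {(p38,x84), (p38,x86)}
  {p37} × {x84, x85, x86} = {(p37,x84), (p37,x85), (p37,x86)}
  {p38} × {x84, x85, x86} = {(p38,x84), (p38,x85), (p38,x86)}
  {p37, p38} × {x84, x86} = {(p37,x84), (p37,x86), (p38,x84), (p38,x86)}
  {p37, p38} × {x84, x85, x86} = {(p37,x84), (p37,x85), (p37,x86), (p38,x84), (p38,x85), (p38,x86)}
These 13 distinct sets form the basis B.
Close under arbitrary unions to get τ_{X×Y}; counting gives |τ_{X×Y}| = 25.


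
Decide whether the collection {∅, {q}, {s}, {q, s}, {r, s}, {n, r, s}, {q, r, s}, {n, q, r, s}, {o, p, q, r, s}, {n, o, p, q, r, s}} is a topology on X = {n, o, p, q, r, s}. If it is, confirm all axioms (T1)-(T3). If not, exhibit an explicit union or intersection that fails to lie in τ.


τ IS a topology on X.

Axiom (T1): ∅ ∈ τ? Yes; X ∈ τ? Yes.
Axiom (T2/T3): check pairwise unions and intersections of members of τ.
All pairwise intersections and unions checked — each lies in τ. Therefore τ satisfies (T1), (T2), (T3): it IS a topology on X.


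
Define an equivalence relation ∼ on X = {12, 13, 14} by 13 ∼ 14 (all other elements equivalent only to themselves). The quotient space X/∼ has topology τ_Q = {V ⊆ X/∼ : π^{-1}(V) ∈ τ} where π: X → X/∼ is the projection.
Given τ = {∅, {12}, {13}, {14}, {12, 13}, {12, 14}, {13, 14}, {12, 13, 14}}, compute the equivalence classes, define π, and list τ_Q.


X/∼ = {[12], [13=14]}; |τ_Q| = 4.

Equivalence classes: [12], [13=14].
Quotient map π: X → X/∼ sends 12 ↦ [12], 13 ↦ [13=14], 14 ↦ [13=14].
For each subset V ⊆ X/∼, compute π^{-1}(V) ⊆ X and check whether π^{-1}(V) ∈ τ. V is open in τ_Q iff π^{-1}(V) ∈ τ.
  V = {}: π^{-1}(V) = ∅ ∈ τ ✓.
  V = {[12]}: π^{-1}(V) = {12} ∈ τ ✓.
  V = {[13=14]}: π^{-1}(V) = {13, 14} ∈ τ ✓.
  V = {[12], [13=14]}: π^{-1}(V) = {12, 13, 14} ∈ τ ✓.
Open sets in the quotient: τ_Q = {{}, {[12]}, {[13=14]}, {[12], [13=14]}} (4 elements).


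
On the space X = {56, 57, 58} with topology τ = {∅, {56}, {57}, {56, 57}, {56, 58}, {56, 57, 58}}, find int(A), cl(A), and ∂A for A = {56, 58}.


int(A) = {56, 58}, cl(A) = {56, 58}, ∂A = ∅.

Closed sets in (X, τ) are complements of opens:
  closed(X, τ) = {∅, {57}, {58}, {56, 58}, {57, 58}, {56, 57, 58}}.
int(A) = ⋃ {U ∈ τ : U ⊆ A}. Opens contained in A: ∅, {56}, {56, 58}.
Taking the union of these: int(A) = {56, 58}.
cl(A) = ⋂ {C closed : A ⊆ C}. Closed sets containing A: {56, 58}, {56, 57, 58}.
Intersecting these: cl(A) = {56, 58}.
∂A = cl(A) ∖ int(A) = {56, 58} ∖ {56, 58} = ∅.


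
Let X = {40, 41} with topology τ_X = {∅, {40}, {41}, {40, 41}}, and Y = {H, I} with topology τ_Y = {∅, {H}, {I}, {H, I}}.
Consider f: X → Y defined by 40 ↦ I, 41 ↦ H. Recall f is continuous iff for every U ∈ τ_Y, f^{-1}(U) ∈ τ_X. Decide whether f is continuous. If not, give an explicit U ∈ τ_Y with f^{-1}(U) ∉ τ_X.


f IS continuous.

Compute f^{-1}(U) for each U ∈ τ_Y:
  U = ∅: f^{-1}(U) = ∅ ∈ τ_X ✓.
  U = {H}: f^{-1}(U) = {41} ∈ τ_X ✓.
  U = {I}: f^{-1}(U) = {40} ∈ τ_X ✓.
  U = {H, I}: f^{-1}(U) = {40, 41} ∈ τ_X ✓.
Every preimage lies in τ_X, so f IS continuous.


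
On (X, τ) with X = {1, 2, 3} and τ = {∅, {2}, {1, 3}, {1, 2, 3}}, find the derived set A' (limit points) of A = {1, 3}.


A' = {1, 3}

For each x ∈ X, list the open sets U ∈ τ with x ∈ U, then check whether U ∩ (A ∖ {x}) ≠ ∅ for every such U.
  x = 1: opens ∋ x are {1, 3}, {1, 2, 3}; each meets A ∖ {1}, so x IS a limit point.
  x = 2: open {2} ∋ x has {2} ∩ (A ∖ {2}) = ∅, so x is NOT a limit point.
  x = 3: opens ∋ x are {1, 3}, {1, 2, 3}; each meets A ∖ {3}, so x IS a limit point.
Collecting: A' = {1, 3}.


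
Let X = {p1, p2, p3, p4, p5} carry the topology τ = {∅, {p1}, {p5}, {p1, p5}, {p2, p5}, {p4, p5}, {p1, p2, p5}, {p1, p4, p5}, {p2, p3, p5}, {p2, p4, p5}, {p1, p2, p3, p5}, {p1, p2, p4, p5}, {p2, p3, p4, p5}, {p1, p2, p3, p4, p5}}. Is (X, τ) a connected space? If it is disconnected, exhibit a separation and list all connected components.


(X, τ) is disconnected; components = [{p1}, {p2, p3, p4, p5}].

Find clopen sets (U ∈ τ with X ∖ U ∈ τ):
  U = ∅, X ∖ U = {p1, p2, p3, p4, p5} — both open, so U is clopen.
  U = {p1}, X ∖ U = {p2, p3, p4, p5} — both open, so U is clopen.
  U = {p2, p3, p4, p5}, X ∖ U = {p1} — both open, so U is clopen.
  U = {p1, p2, p3, p4, p5}, X ∖ U = ∅ — both open, so U is clopen.
Nontrivial clopen(s) exist: e.g. {p1}. So (X, τ) is disconnected.
Compute connected components by grouping points that agree on all clopens:
  component: {p1}
  component: {p2, p3, p4, p5}


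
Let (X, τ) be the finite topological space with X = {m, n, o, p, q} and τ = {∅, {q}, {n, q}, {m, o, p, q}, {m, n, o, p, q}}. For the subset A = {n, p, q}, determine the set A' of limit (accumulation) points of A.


A' = {m, n, o, p}

For each x ∈ X, list the open sets U ∈ τ with x ∈ U, then check whether U ∩ (A ∖ {x}) ≠ ∅ for every such U.
  x = m: opens ∋ x are {m, o, p, q}, {m, n, o, p, q}; each meets A ∖ {m}, so x IS a limit point.
  x = n: opens ∋ x are {n, q}, {m, n, o, p, q}; each meets A ∖ {n}, so x IS a limit point.
  x = o: opens ∋ x are {m, o, p, q}, {m, n, o, p, q}; each meets A ∖ {o}, so x IS a limit point.
  x = p: opens ∋ x are {m, o, p, q}, {m, n, o, p, q}; each meets A ∖ {p}, so x IS a limit point.
  x = q: open {q} ∋ x has {q} ∩ (A ∖ {q}) = ∅, so x is NOT a limit point.
Collecting: A' = {m, n, o, p}.


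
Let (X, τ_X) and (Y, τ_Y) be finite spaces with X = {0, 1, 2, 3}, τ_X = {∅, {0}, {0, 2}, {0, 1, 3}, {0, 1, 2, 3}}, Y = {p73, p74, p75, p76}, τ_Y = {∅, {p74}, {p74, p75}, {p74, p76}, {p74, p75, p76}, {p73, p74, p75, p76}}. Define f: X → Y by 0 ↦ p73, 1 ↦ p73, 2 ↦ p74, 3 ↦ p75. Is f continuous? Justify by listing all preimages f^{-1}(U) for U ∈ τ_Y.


f is NOT continuous.

Compute f^{-1}(U) for each U ∈ τ_Y:
  U = ∅: f^{-1}(U) = ∅ ∈ τ_X ✓.
  U = {p74}: f^{-1}(U) = {2} ∉ τ_X ✗.
  U = {p74, p75}: f^{-1}(U) = {2, 3} ∉ τ_X ✗.
  U = {p74, p76}: f^{-1}(U) = {2} ∉ τ_X ✗.
  U = {p74, p75, p76}: f^{-1}(U) = {2, 3} ∉ τ_X ✗.
  U = {p73, p74, p75, p76}: f^{-1}(U) = {0, 1, 2, 3} ∈ τ_X ✓.
Found U = {p74} with f^{-1}(U) = {2} not in τ_X. Therefore f is NOT continuous.


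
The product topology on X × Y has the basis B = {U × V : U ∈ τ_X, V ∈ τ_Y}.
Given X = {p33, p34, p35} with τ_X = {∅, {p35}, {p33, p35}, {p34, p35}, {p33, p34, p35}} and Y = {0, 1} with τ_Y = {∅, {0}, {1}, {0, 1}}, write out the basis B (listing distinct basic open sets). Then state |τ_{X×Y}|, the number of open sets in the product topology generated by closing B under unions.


Basis B = {∅ × ∅, {p35} × {0}, {p35} × {1}, {p33, p35} × {0}, {p33, p35} × {1}, {p34, p35} × {0}, {p34, p35} × {1}, {p35} × {0, 1}, {p33, p34, p35} × {0}, {p33, p34, p35} × {1}, {p33, p35} × {0, 1}, {p34, p35} × {0, 1}, {p33, p34, p35} × {0, 1}}; |τ_{X×Y}| = 25.

Enumerate products U × V with U ∈ τ_X, V ∈ τ_Y (deduplicated):
  ∅ × ∅ = {} (∅)
  {p35} × {0} = {(p35,0)}
  {p35} × {1} = {(p35,1)}
  {p33, p35} × {0} = {(p33,0), (p35,0)}
  {p33, p35} × {1} = {(p33,1), (p35,1)}
  {p34, p35} × {0} = {(p34,0), (p35,0)}
  {p34, p35} × {1} = {(p34,1), (p35,1)}
  {p35} × {0, 1} = {(p35,0), (p35,1)}
  {p33, p34, p35} × {0} = {(p33,0), (p34,0), (p35,0)}
  {p33, p34, p35} × {1} = {(p33,1), (p34,1), (p35,1)}
  {p33, p35} × {0, 1} = {(p33,0), (p33,1), (p35,0), (p35,1)}
  {p34, p35} × {0, 1} = {(p34,0), (p34,1), (p35,0), (p35,1)}
  {p33, p34, p35} × {0, 1} = {(p33,0), (p33,1), (p34,0), (p34,1), (p35,0), (p35,1)}
These 13 distinct sets form the basis B.
Close under arbitrary unions to get τ_{X×Y}; counting gives |τ_{X×Y}| = 25.


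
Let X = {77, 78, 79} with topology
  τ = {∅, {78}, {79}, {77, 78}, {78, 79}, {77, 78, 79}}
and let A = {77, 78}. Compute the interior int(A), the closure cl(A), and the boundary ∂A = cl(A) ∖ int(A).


int(A) = {77, 78}, cl(A) = {77, 78}, ∂A = ∅.

Closed sets in (X, τ) are complements of opens:
  closed(X, τ) = {∅, {77}, {79}, {77, 78}, {77, 79}, {77, 78, 79}}.
int(A) = ⋃ {U ∈ τ : U ⊆ A}. Opens contained in A: ∅, {78}, {77, 78}.
Taking the union of these: int(A) = {77, 78}.
cl(A) = ⋂ {C closed : A ⊆ C}. Closed sets containing A: {77, 78}, {77, 78, 79}.
Intersecting these: cl(A) = {77, 78}.
∂A = cl(A) ∖ int(A) = {77, 78} ∖ {77, 78} = ∅.


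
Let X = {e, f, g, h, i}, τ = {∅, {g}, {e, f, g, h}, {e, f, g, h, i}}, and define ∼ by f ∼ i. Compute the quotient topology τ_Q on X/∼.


X/∼ = {[e], [f=i], [g], [h]}; |τ_Q| = 3.

Equivalence classes: [e], [f=i], [g], [h].
Quotient map π: X → X/∼ sends e ↦ [e], f ↦ [f=i], g ↦ [g], h ↦ [h], i ↦ [f=i].
For each subset V ⊆ X/∼, compute π^{-1}(V) ⊆ X and check whether π^{-1}(V) ∈ τ. V is open in τ_Q iff π^{-1}(V) ∈ τ.
  V = {}: π^{-1}(V) = ∅ ∈ τ ✓.
  V = {[e]}: π^{-1}(V) = {e} ∉ τ ✗.
  V = {[f=i]}: π^{-1}(V) = {f, i} ∉ τ ✗.
  V = {[e], [f=i]}: π^{-1}(V) = {e, f, i} ∉ τ ✗.
  V = {[g]}: π^{-1}(V) = {g} ∈ τ ✓.
  V = {[e], [g]}: π^{-1}(V) = {e, g} ∉ τ ✗.
  V = {[f=i], [g]}: π^{-1}(V) = {f, g, i} ∉ τ ✗.
  V = {[e], [f=i], [g]}: π^{-1}(V) = {e, f, g, i} ∉ τ ✗.
  V = {[h]}: π^{-1}(V) = {h} ∉ τ ✗.
  V = {[e], [h]}: π^{-1}(V) = {e, h} ∉ τ ✗.
  V = {[f=i], [h]}: π^{-1}(V) = {f, h, i} ∉ τ ✗.
  V = {[e], [f=i], [h]}: π^{-1}(V) = {e, f, h, i} ∉ τ ✗.
  V = {[g], [h]}: π^{-1}(V) = {g, h} ∉ τ ✗.
  V = {[e], [g], [h]}: π^{-1}(V) = {e, g, h} ∉ τ ✗.
  V = {[f=i], [g], [h]}: π^{-1}(V) = {f, g, h, i} ∉ τ ✗.
  V = {[e], [f=i], [g], [h]}: π^{-1}(V) = {e, f, g, h, i} ∈ τ ✓.
Open sets in the quotient: τ_Q = {{}, {[g]}, {[e], [f=i], [g], [h]}} (3 elements).


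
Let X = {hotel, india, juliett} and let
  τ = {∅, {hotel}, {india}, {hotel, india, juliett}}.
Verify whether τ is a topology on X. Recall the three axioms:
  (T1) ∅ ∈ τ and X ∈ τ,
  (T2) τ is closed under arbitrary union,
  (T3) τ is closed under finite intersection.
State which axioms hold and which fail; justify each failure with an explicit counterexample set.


τ is NOT a topology on X.

Axiom (T1): ∅ ∈ τ? Yes; X ∈ τ? Yes.
Axiom (T2/T3): check pairwise unions and intersections of members of τ.
Counterexample for (T2): {hotel} ∪ {india} = {hotel, india} ∉ τ. Therefore τ is NOT a topology.


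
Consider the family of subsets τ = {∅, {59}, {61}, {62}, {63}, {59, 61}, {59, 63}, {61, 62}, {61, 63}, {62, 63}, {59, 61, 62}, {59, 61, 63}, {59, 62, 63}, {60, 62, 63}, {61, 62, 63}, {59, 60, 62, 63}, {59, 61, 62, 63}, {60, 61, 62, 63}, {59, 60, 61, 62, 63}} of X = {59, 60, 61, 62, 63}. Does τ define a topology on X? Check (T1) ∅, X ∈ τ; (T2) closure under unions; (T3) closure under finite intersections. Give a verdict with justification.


τ is NOT a topology on X.

Axiom (T1): ∅ ∈ τ? Yes; X ∈ τ? Yes.
Axiom (T2/T3): check pairwise unions and intersections of members of τ.
Counterexample for (T2): {59} ∪ {62} = {59, 62} ∉ τ. Therefore τ is NOT a topology.


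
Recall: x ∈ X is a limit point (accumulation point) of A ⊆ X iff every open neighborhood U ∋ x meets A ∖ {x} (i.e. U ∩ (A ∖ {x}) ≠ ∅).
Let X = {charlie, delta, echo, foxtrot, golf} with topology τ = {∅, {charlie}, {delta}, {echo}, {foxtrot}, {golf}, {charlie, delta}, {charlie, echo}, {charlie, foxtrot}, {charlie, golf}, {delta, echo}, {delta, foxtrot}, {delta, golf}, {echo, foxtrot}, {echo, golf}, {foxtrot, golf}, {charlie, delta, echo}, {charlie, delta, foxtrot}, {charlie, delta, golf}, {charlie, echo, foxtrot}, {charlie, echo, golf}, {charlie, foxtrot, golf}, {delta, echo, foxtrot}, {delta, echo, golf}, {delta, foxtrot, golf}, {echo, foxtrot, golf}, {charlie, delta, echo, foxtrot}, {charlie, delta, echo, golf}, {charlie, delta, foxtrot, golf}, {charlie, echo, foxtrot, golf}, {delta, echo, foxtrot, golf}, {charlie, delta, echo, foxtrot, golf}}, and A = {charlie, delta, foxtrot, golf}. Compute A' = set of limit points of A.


A' = ∅

For each x ∈ X, list the open sets U ∈ τ with x ∈ U, then check whether U ∩ (A ∖ {x}) ≠ ∅ for every such U.
  x = charlie: open {charlie} ∋ x has {charlie} ∩ (A ∖ {charlie}) = ∅, so x is NOT a limit point.
  x = delta: open {delta} ∋ x has {delta} ∩ (A ∖ {delta}) = ∅, so x is NOT a limit point.
  x = echo: open {echo} ∋ x has {echo} ∩ (A ∖ {echo}) = ∅, so x is NOT a limit point.
  x = foxtrot: open {foxtrot} ∋ x has {foxtrot} ∩ (A ∖ {foxtrot}) = ∅, so x is NOT a limit point.
  x = golf: open {golf} ∋ x has {golf} ∩ (A ∖ {golf}) = ∅, so x is NOT a limit point.
Collecting: A' = ∅.
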